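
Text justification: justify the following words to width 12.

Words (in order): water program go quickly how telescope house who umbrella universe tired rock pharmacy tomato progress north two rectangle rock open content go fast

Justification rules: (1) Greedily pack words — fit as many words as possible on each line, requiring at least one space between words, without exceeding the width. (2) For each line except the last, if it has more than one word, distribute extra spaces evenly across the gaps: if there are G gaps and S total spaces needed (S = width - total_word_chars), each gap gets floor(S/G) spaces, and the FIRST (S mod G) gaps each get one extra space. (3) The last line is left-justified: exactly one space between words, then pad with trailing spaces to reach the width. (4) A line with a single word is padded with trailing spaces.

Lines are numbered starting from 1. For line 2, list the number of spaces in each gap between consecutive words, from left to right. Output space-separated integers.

Answer: 3

Derivation:
Line 1: ['water'] (min_width=5, slack=7)
Line 2: ['program', 'go'] (min_width=10, slack=2)
Line 3: ['quickly', 'how'] (min_width=11, slack=1)
Line 4: ['telescope'] (min_width=9, slack=3)
Line 5: ['house', 'who'] (min_width=9, slack=3)
Line 6: ['umbrella'] (min_width=8, slack=4)
Line 7: ['universe'] (min_width=8, slack=4)
Line 8: ['tired', 'rock'] (min_width=10, slack=2)
Line 9: ['pharmacy'] (min_width=8, slack=4)
Line 10: ['tomato'] (min_width=6, slack=6)
Line 11: ['progress'] (min_width=8, slack=4)
Line 12: ['north', 'two'] (min_width=9, slack=3)
Line 13: ['rectangle'] (min_width=9, slack=3)
Line 14: ['rock', 'open'] (min_width=9, slack=3)
Line 15: ['content', 'go'] (min_width=10, slack=2)
Line 16: ['fast'] (min_width=4, slack=8)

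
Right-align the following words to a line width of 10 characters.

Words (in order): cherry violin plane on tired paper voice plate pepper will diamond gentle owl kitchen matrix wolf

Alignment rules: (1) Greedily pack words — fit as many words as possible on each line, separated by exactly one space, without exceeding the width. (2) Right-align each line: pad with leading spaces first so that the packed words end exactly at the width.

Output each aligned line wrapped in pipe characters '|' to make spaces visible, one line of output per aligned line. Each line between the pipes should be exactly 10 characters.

Line 1: ['cherry'] (min_width=6, slack=4)
Line 2: ['violin'] (min_width=6, slack=4)
Line 3: ['plane', 'on'] (min_width=8, slack=2)
Line 4: ['tired'] (min_width=5, slack=5)
Line 5: ['paper'] (min_width=5, slack=5)
Line 6: ['voice'] (min_width=5, slack=5)
Line 7: ['plate'] (min_width=5, slack=5)
Line 8: ['pepper'] (min_width=6, slack=4)
Line 9: ['will'] (min_width=4, slack=6)
Line 10: ['diamond'] (min_width=7, slack=3)
Line 11: ['gentle', 'owl'] (min_width=10, slack=0)
Line 12: ['kitchen'] (min_width=7, slack=3)
Line 13: ['matrix'] (min_width=6, slack=4)
Line 14: ['wolf'] (min_width=4, slack=6)

Answer: |    cherry|
|    violin|
|  plane on|
|     tired|
|     paper|
|     voice|
|     plate|
|    pepper|
|      will|
|   diamond|
|gentle owl|
|   kitchen|
|    matrix|
|      wolf|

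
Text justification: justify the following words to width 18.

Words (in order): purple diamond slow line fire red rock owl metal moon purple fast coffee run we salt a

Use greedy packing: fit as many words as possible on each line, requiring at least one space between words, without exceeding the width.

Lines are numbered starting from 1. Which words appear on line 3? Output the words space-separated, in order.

Line 1: ['purple', 'diamond'] (min_width=14, slack=4)
Line 2: ['slow', 'line', 'fire', 'red'] (min_width=18, slack=0)
Line 3: ['rock', 'owl', 'metal'] (min_width=14, slack=4)
Line 4: ['moon', 'purple', 'fast'] (min_width=16, slack=2)
Line 5: ['coffee', 'run', 'we', 'salt'] (min_width=18, slack=0)
Line 6: ['a'] (min_width=1, slack=17)

Answer: rock owl metal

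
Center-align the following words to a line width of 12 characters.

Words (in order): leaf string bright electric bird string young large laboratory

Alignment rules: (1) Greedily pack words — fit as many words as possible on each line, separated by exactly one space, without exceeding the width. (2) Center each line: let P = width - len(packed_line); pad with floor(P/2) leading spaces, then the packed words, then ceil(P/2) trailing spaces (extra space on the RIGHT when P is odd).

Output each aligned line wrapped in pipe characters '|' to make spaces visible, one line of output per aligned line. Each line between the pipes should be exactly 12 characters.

Answer: |leaf string |
|   bright   |
|  electric  |
|bird string |
|young large |
| laboratory |

Derivation:
Line 1: ['leaf', 'string'] (min_width=11, slack=1)
Line 2: ['bright'] (min_width=6, slack=6)
Line 3: ['electric'] (min_width=8, slack=4)
Line 4: ['bird', 'string'] (min_width=11, slack=1)
Line 5: ['young', 'large'] (min_width=11, slack=1)
Line 6: ['laboratory'] (min_width=10, slack=2)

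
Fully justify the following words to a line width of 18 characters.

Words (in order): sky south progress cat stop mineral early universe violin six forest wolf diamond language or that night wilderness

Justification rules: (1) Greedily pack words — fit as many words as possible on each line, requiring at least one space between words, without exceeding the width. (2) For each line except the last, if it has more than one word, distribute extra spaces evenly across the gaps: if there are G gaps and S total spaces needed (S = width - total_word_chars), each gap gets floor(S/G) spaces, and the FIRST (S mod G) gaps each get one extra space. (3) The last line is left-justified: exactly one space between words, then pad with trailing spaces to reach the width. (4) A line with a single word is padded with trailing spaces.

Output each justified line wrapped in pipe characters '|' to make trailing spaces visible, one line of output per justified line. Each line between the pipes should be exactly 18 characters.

Line 1: ['sky', 'south', 'progress'] (min_width=18, slack=0)
Line 2: ['cat', 'stop', 'mineral'] (min_width=16, slack=2)
Line 3: ['early', 'universe'] (min_width=14, slack=4)
Line 4: ['violin', 'six', 'forest'] (min_width=17, slack=1)
Line 5: ['wolf', 'diamond'] (min_width=12, slack=6)
Line 6: ['language', 'or', 'that'] (min_width=16, slack=2)
Line 7: ['night', 'wilderness'] (min_width=16, slack=2)

Answer: |sky south progress|
|cat  stop  mineral|
|early     universe|
|violin  six forest|
|wolf       diamond|
|language  or  that|
|night wilderness  |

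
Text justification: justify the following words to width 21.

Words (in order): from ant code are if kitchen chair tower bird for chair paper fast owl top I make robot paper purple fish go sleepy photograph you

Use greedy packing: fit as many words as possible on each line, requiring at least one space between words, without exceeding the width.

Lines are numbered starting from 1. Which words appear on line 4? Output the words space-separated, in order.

Line 1: ['from', 'ant', 'code', 'are', 'if'] (min_width=20, slack=1)
Line 2: ['kitchen', 'chair', 'tower'] (min_width=19, slack=2)
Line 3: ['bird', 'for', 'chair', 'paper'] (min_width=20, slack=1)
Line 4: ['fast', 'owl', 'top', 'I', 'make'] (min_width=19, slack=2)
Line 5: ['robot', 'paper', 'purple'] (min_width=18, slack=3)
Line 6: ['fish', 'go', 'sleepy'] (min_width=14, slack=7)
Line 7: ['photograph', 'you'] (min_width=14, slack=7)

Answer: fast owl top I make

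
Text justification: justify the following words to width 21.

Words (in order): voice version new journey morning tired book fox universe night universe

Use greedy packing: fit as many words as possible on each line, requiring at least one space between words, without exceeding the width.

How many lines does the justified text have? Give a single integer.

Answer: 4

Derivation:
Line 1: ['voice', 'version', 'new'] (min_width=17, slack=4)
Line 2: ['journey', 'morning', 'tired'] (min_width=21, slack=0)
Line 3: ['book', 'fox', 'universe'] (min_width=17, slack=4)
Line 4: ['night', 'universe'] (min_width=14, slack=7)
Total lines: 4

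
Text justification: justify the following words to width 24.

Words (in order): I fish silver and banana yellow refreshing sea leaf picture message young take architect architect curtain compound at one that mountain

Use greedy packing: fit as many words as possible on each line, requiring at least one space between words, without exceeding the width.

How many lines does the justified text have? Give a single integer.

Answer: 7

Derivation:
Line 1: ['I', 'fish', 'silver', 'and', 'banana'] (min_width=24, slack=0)
Line 2: ['yellow', 'refreshing', 'sea'] (min_width=21, slack=3)
Line 3: ['leaf', 'picture', 'message'] (min_width=20, slack=4)
Line 4: ['young', 'take', 'architect'] (min_width=20, slack=4)
Line 5: ['architect', 'curtain'] (min_width=17, slack=7)
Line 6: ['compound', 'at', 'one', 'that'] (min_width=20, slack=4)
Line 7: ['mountain'] (min_width=8, slack=16)
Total lines: 7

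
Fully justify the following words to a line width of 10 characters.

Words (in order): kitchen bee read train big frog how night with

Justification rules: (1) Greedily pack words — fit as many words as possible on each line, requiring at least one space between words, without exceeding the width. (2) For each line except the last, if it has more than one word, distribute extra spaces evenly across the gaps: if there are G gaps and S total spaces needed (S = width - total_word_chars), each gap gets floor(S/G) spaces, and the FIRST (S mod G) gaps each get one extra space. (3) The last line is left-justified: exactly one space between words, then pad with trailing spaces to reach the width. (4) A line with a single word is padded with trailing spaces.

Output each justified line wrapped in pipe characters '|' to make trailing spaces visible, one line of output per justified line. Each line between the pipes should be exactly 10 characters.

Line 1: ['kitchen'] (min_width=7, slack=3)
Line 2: ['bee', 'read'] (min_width=8, slack=2)
Line 3: ['train', 'big'] (min_width=9, slack=1)
Line 4: ['frog', 'how'] (min_width=8, slack=2)
Line 5: ['night', 'with'] (min_width=10, slack=0)

Answer: |kitchen   |
|bee   read|
|train  big|
|frog   how|
|night with|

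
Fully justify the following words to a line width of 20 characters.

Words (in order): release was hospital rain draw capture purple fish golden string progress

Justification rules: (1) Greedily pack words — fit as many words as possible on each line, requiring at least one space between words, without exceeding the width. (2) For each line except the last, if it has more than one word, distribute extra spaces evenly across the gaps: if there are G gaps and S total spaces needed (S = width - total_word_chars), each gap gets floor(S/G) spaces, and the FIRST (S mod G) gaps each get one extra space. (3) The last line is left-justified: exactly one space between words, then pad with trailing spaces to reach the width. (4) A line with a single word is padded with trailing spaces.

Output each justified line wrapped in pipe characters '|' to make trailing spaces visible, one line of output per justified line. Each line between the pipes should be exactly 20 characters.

Answer: |release was hospital|
|rain   draw  capture|
|purple  fish  golden|
|string progress     |

Derivation:
Line 1: ['release', 'was', 'hospital'] (min_width=20, slack=0)
Line 2: ['rain', 'draw', 'capture'] (min_width=17, slack=3)
Line 3: ['purple', 'fish', 'golden'] (min_width=18, slack=2)
Line 4: ['string', 'progress'] (min_width=15, slack=5)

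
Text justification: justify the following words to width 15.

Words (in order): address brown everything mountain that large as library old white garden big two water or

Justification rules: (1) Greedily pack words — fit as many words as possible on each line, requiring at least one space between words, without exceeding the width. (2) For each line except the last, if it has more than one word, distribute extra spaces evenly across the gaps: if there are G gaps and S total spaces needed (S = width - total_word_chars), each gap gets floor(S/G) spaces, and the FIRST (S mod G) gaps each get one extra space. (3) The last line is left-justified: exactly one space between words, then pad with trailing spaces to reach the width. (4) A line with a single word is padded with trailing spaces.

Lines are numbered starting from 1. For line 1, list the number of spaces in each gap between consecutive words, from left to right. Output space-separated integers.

Answer: 3

Derivation:
Line 1: ['address', 'brown'] (min_width=13, slack=2)
Line 2: ['everything'] (min_width=10, slack=5)
Line 3: ['mountain', 'that'] (min_width=13, slack=2)
Line 4: ['large', 'as'] (min_width=8, slack=7)
Line 5: ['library', 'old'] (min_width=11, slack=4)
Line 6: ['white', 'garden'] (min_width=12, slack=3)
Line 7: ['big', 'two', 'water'] (min_width=13, slack=2)
Line 8: ['or'] (min_width=2, slack=13)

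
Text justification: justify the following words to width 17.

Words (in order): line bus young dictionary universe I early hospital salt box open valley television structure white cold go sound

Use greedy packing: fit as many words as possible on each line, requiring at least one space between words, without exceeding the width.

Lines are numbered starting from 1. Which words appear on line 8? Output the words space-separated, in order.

Line 1: ['line', 'bus', 'young'] (min_width=14, slack=3)
Line 2: ['dictionary'] (min_width=10, slack=7)
Line 3: ['universe', 'I', 'early'] (min_width=16, slack=1)
Line 4: ['hospital', 'salt', 'box'] (min_width=17, slack=0)
Line 5: ['open', 'valley'] (min_width=11, slack=6)
Line 6: ['television'] (min_width=10, slack=7)
Line 7: ['structure', 'white'] (min_width=15, slack=2)
Line 8: ['cold', 'go', 'sound'] (min_width=13, slack=4)

Answer: cold go sound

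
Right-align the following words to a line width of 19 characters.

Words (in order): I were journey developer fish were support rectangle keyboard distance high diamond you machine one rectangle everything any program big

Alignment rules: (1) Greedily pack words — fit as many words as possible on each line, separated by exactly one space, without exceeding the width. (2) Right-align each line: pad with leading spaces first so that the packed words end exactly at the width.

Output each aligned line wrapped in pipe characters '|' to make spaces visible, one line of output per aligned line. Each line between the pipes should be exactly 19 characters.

Answer: |     I were journey|
|developer fish were|
|  support rectangle|
|  keyboard distance|
|   high diamond you|
|        machine one|
|          rectangle|
|     everything any|
|        program big|

Derivation:
Line 1: ['I', 'were', 'journey'] (min_width=14, slack=5)
Line 2: ['developer', 'fish', 'were'] (min_width=19, slack=0)
Line 3: ['support', 'rectangle'] (min_width=17, slack=2)
Line 4: ['keyboard', 'distance'] (min_width=17, slack=2)
Line 5: ['high', 'diamond', 'you'] (min_width=16, slack=3)
Line 6: ['machine', 'one'] (min_width=11, slack=8)
Line 7: ['rectangle'] (min_width=9, slack=10)
Line 8: ['everything', 'any'] (min_width=14, slack=5)
Line 9: ['program', 'big'] (min_width=11, slack=8)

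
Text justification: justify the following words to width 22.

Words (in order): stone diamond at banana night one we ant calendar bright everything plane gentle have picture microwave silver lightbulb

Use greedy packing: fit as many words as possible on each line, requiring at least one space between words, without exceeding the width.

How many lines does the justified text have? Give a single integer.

Line 1: ['stone', 'diamond', 'at'] (min_width=16, slack=6)
Line 2: ['banana', 'night', 'one', 'we'] (min_width=19, slack=3)
Line 3: ['ant', 'calendar', 'bright'] (min_width=19, slack=3)
Line 4: ['everything', 'plane'] (min_width=16, slack=6)
Line 5: ['gentle', 'have', 'picture'] (min_width=19, slack=3)
Line 6: ['microwave', 'silver'] (min_width=16, slack=6)
Line 7: ['lightbulb'] (min_width=9, slack=13)
Total lines: 7

Answer: 7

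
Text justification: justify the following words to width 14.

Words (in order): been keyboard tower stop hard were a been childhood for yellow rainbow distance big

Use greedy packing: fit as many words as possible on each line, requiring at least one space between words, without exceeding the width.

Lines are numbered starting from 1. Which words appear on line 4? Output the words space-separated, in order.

Line 1: ['been', 'keyboard'] (min_width=13, slack=1)
Line 2: ['tower', 'stop'] (min_width=10, slack=4)
Line 3: ['hard', 'were', 'a'] (min_width=11, slack=3)
Line 4: ['been', 'childhood'] (min_width=14, slack=0)
Line 5: ['for', 'yellow'] (min_width=10, slack=4)
Line 6: ['rainbow'] (min_width=7, slack=7)
Line 7: ['distance', 'big'] (min_width=12, slack=2)

Answer: been childhood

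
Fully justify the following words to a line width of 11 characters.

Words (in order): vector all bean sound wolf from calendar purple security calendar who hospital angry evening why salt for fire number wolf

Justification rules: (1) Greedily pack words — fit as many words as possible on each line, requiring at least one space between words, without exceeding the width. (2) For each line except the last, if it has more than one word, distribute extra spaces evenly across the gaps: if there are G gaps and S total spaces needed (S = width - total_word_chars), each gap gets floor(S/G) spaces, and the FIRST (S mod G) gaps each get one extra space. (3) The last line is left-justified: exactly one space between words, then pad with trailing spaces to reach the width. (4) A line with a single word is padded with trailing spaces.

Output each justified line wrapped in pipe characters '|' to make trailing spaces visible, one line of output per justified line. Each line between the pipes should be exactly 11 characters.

Answer: |vector  all|
|bean  sound|
|wolf   from|
|calendar   |
|purple     |
|security   |
|calendar   |
|who        |
|hospital   |
|angry      |
|evening why|
|salt    for|
|fire number|
|wolf       |

Derivation:
Line 1: ['vector', 'all'] (min_width=10, slack=1)
Line 2: ['bean', 'sound'] (min_width=10, slack=1)
Line 3: ['wolf', 'from'] (min_width=9, slack=2)
Line 4: ['calendar'] (min_width=8, slack=3)
Line 5: ['purple'] (min_width=6, slack=5)
Line 6: ['security'] (min_width=8, slack=3)
Line 7: ['calendar'] (min_width=8, slack=3)
Line 8: ['who'] (min_width=3, slack=8)
Line 9: ['hospital'] (min_width=8, slack=3)
Line 10: ['angry'] (min_width=5, slack=6)
Line 11: ['evening', 'why'] (min_width=11, slack=0)
Line 12: ['salt', 'for'] (min_width=8, slack=3)
Line 13: ['fire', 'number'] (min_width=11, slack=0)
Line 14: ['wolf'] (min_width=4, slack=7)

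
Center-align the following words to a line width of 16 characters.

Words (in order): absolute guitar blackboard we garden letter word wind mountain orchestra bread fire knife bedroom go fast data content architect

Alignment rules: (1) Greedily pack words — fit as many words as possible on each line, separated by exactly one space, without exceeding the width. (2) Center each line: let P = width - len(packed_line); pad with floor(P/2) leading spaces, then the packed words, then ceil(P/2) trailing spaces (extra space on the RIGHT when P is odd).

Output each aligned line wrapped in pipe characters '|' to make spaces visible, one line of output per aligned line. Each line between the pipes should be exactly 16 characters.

Line 1: ['absolute', 'guitar'] (min_width=15, slack=1)
Line 2: ['blackboard', 'we'] (min_width=13, slack=3)
Line 3: ['garden', 'letter'] (min_width=13, slack=3)
Line 4: ['word', 'wind'] (min_width=9, slack=7)
Line 5: ['mountain'] (min_width=8, slack=8)
Line 6: ['orchestra', 'bread'] (min_width=15, slack=1)
Line 7: ['fire', 'knife'] (min_width=10, slack=6)
Line 8: ['bedroom', 'go', 'fast'] (min_width=15, slack=1)
Line 9: ['data', 'content'] (min_width=12, slack=4)
Line 10: ['architect'] (min_width=9, slack=7)

Answer: |absolute guitar |
| blackboard we  |
| garden letter  |
|   word wind    |
|    mountain    |
|orchestra bread |
|   fire knife   |
|bedroom go fast |
|  data content  |
|   architect    |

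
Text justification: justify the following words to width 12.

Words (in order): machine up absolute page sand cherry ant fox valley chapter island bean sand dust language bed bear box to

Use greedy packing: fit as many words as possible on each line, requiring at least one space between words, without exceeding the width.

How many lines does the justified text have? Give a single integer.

Answer: 10

Derivation:
Line 1: ['machine', 'up'] (min_width=10, slack=2)
Line 2: ['absolute'] (min_width=8, slack=4)
Line 3: ['page', 'sand'] (min_width=9, slack=3)
Line 4: ['cherry', 'ant'] (min_width=10, slack=2)
Line 5: ['fox', 'valley'] (min_width=10, slack=2)
Line 6: ['chapter'] (min_width=7, slack=5)
Line 7: ['island', 'bean'] (min_width=11, slack=1)
Line 8: ['sand', 'dust'] (min_width=9, slack=3)
Line 9: ['language', 'bed'] (min_width=12, slack=0)
Line 10: ['bear', 'box', 'to'] (min_width=11, slack=1)
Total lines: 10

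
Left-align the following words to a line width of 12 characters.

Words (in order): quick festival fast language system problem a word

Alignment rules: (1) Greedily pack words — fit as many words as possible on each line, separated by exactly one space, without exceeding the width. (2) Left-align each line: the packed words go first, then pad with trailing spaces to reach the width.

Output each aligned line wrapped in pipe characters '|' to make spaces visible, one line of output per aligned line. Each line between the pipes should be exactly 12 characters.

Answer: |quick       |
|festival    |
|fast        |
|language    |
|system      |
|problem a   |
|word        |

Derivation:
Line 1: ['quick'] (min_width=5, slack=7)
Line 2: ['festival'] (min_width=8, slack=4)
Line 3: ['fast'] (min_width=4, slack=8)
Line 4: ['language'] (min_width=8, slack=4)
Line 5: ['system'] (min_width=6, slack=6)
Line 6: ['problem', 'a'] (min_width=9, slack=3)
Line 7: ['word'] (min_width=4, slack=8)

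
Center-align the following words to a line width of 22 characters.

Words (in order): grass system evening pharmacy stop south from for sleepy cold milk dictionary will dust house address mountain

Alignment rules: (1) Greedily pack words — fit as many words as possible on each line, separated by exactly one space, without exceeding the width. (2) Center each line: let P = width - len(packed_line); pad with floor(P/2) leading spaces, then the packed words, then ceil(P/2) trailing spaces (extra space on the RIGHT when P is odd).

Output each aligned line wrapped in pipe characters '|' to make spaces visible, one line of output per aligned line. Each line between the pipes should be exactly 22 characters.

Answer: | grass system evening |
| pharmacy stop south  |
| from for sleepy cold |
| milk dictionary will |
|  dust house address  |
|       mountain       |

Derivation:
Line 1: ['grass', 'system', 'evening'] (min_width=20, slack=2)
Line 2: ['pharmacy', 'stop', 'south'] (min_width=19, slack=3)
Line 3: ['from', 'for', 'sleepy', 'cold'] (min_width=20, slack=2)
Line 4: ['milk', 'dictionary', 'will'] (min_width=20, slack=2)
Line 5: ['dust', 'house', 'address'] (min_width=18, slack=4)
Line 6: ['mountain'] (min_width=8, slack=14)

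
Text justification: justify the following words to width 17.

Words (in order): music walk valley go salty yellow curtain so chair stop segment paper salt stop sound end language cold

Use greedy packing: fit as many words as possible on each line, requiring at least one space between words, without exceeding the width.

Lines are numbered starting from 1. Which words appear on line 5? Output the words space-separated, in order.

Line 1: ['music', 'walk', 'valley'] (min_width=17, slack=0)
Line 2: ['go', 'salty', 'yellow'] (min_width=15, slack=2)
Line 3: ['curtain', 'so', 'chair'] (min_width=16, slack=1)
Line 4: ['stop', 'segment'] (min_width=12, slack=5)
Line 5: ['paper', 'salt', 'stop'] (min_width=15, slack=2)
Line 6: ['sound', 'end'] (min_width=9, slack=8)
Line 7: ['language', 'cold'] (min_width=13, slack=4)

Answer: paper salt stop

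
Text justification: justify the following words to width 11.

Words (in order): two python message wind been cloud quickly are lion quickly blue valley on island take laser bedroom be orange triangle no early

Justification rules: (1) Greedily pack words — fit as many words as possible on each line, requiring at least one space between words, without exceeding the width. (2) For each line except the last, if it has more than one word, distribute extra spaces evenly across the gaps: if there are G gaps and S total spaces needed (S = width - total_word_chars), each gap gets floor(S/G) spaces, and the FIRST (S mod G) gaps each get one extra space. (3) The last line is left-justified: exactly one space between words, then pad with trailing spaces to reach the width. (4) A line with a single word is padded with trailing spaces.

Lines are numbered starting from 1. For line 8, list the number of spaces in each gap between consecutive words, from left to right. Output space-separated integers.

Line 1: ['two', 'python'] (min_width=10, slack=1)
Line 2: ['message'] (min_width=7, slack=4)
Line 3: ['wind', 'been'] (min_width=9, slack=2)
Line 4: ['cloud'] (min_width=5, slack=6)
Line 5: ['quickly', 'are'] (min_width=11, slack=0)
Line 6: ['lion'] (min_width=4, slack=7)
Line 7: ['quickly'] (min_width=7, slack=4)
Line 8: ['blue', 'valley'] (min_width=11, slack=0)
Line 9: ['on', 'island'] (min_width=9, slack=2)
Line 10: ['take', 'laser'] (min_width=10, slack=1)
Line 11: ['bedroom', 'be'] (min_width=10, slack=1)
Line 12: ['orange'] (min_width=6, slack=5)
Line 13: ['triangle', 'no'] (min_width=11, slack=0)
Line 14: ['early'] (min_width=5, slack=6)

Answer: 1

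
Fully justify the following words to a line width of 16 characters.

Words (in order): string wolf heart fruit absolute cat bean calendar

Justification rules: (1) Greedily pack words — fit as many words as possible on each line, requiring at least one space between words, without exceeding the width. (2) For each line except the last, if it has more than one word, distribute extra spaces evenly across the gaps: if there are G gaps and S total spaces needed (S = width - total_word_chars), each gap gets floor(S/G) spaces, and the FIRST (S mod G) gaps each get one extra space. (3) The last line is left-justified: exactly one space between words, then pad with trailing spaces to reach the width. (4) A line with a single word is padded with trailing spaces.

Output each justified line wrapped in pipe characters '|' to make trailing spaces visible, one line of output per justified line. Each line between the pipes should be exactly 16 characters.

Line 1: ['string', 'wolf'] (min_width=11, slack=5)
Line 2: ['heart', 'fruit'] (min_width=11, slack=5)
Line 3: ['absolute', 'cat'] (min_width=12, slack=4)
Line 4: ['bean', 'calendar'] (min_width=13, slack=3)

Answer: |string      wolf|
|heart      fruit|
|absolute     cat|
|bean calendar   |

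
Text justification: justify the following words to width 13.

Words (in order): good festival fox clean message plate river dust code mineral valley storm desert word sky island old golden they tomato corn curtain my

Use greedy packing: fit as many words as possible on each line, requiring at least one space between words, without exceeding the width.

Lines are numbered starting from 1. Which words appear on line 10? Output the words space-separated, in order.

Line 1: ['good', 'festival'] (min_width=13, slack=0)
Line 2: ['fox', 'clean'] (min_width=9, slack=4)
Line 3: ['message', 'plate'] (min_width=13, slack=0)
Line 4: ['river', 'dust'] (min_width=10, slack=3)
Line 5: ['code', 'mineral'] (min_width=12, slack=1)
Line 6: ['valley', 'storm'] (min_width=12, slack=1)
Line 7: ['desert', 'word'] (min_width=11, slack=2)
Line 8: ['sky', 'island'] (min_width=10, slack=3)
Line 9: ['old', 'golden'] (min_width=10, slack=3)
Line 10: ['they', 'tomato'] (min_width=11, slack=2)
Line 11: ['corn', 'curtain'] (min_width=12, slack=1)
Line 12: ['my'] (min_width=2, slack=11)

Answer: they tomato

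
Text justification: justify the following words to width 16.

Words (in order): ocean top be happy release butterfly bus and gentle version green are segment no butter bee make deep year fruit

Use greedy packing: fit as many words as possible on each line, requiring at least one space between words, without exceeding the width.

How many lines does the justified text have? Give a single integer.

Line 1: ['ocean', 'top', 'be'] (min_width=12, slack=4)
Line 2: ['happy', 'release'] (min_width=13, slack=3)
Line 3: ['butterfly', 'bus'] (min_width=13, slack=3)
Line 4: ['and', 'gentle'] (min_width=10, slack=6)
Line 5: ['version', 'green'] (min_width=13, slack=3)
Line 6: ['are', 'segment', 'no'] (min_width=14, slack=2)
Line 7: ['butter', 'bee', 'make'] (min_width=15, slack=1)
Line 8: ['deep', 'year', 'fruit'] (min_width=15, slack=1)
Total lines: 8

Answer: 8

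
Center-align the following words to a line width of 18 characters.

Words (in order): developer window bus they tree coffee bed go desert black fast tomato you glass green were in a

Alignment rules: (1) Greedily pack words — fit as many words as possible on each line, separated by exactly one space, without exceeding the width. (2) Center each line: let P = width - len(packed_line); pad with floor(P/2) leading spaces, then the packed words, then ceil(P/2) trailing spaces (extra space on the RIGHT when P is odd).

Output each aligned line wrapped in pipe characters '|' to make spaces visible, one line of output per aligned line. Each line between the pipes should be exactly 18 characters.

Line 1: ['developer', 'window'] (min_width=16, slack=2)
Line 2: ['bus', 'they', 'tree'] (min_width=13, slack=5)
Line 3: ['coffee', 'bed', 'go'] (min_width=13, slack=5)
Line 4: ['desert', 'black', 'fast'] (min_width=17, slack=1)
Line 5: ['tomato', 'you', 'glass'] (min_width=16, slack=2)
Line 6: ['green', 'were', 'in', 'a'] (min_width=15, slack=3)

Answer: | developer window |
|  bus they tree   |
|  coffee bed go   |
|desert black fast |
| tomato you glass |
| green were in a  |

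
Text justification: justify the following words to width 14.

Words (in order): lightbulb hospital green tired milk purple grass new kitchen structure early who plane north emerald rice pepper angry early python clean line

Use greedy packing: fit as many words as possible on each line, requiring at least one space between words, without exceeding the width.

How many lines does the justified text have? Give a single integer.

Answer: 12

Derivation:
Line 1: ['lightbulb'] (min_width=9, slack=5)
Line 2: ['hospital', 'green'] (min_width=14, slack=0)
Line 3: ['tired', 'milk'] (min_width=10, slack=4)
Line 4: ['purple', 'grass'] (min_width=12, slack=2)
Line 5: ['new', 'kitchen'] (min_width=11, slack=3)
Line 6: ['structure'] (min_width=9, slack=5)
Line 7: ['early', 'who'] (min_width=9, slack=5)
Line 8: ['plane', 'north'] (min_width=11, slack=3)
Line 9: ['emerald', 'rice'] (min_width=12, slack=2)
Line 10: ['pepper', 'angry'] (min_width=12, slack=2)
Line 11: ['early', 'python'] (min_width=12, slack=2)
Line 12: ['clean', 'line'] (min_width=10, slack=4)
Total lines: 12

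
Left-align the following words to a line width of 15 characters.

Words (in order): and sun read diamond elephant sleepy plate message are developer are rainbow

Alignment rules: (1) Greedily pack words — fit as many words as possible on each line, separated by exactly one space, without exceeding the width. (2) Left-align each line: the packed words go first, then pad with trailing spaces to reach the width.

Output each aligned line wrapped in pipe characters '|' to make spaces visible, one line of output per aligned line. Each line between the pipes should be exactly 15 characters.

Answer: |and sun read   |
|diamond        |
|elephant sleepy|
|plate message  |
|are developer  |
|are rainbow    |

Derivation:
Line 1: ['and', 'sun', 'read'] (min_width=12, slack=3)
Line 2: ['diamond'] (min_width=7, slack=8)
Line 3: ['elephant', 'sleepy'] (min_width=15, slack=0)
Line 4: ['plate', 'message'] (min_width=13, slack=2)
Line 5: ['are', 'developer'] (min_width=13, slack=2)
Line 6: ['are', 'rainbow'] (min_width=11, slack=4)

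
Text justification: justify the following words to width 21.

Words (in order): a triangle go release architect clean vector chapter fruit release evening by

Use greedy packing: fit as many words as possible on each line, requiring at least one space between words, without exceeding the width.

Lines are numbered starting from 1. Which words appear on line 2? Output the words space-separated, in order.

Line 1: ['a', 'triangle', 'go', 'release'] (min_width=21, slack=0)
Line 2: ['architect', 'clean'] (min_width=15, slack=6)
Line 3: ['vector', 'chapter', 'fruit'] (min_width=20, slack=1)
Line 4: ['release', 'evening', 'by'] (min_width=18, slack=3)

Answer: architect clean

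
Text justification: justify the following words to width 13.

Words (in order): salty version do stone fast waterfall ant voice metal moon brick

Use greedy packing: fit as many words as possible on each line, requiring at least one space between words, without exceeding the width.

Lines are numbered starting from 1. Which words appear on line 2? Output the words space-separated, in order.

Answer: do stone fast

Derivation:
Line 1: ['salty', 'version'] (min_width=13, slack=0)
Line 2: ['do', 'stone', 'fast'] (min_width=13, slack=0)
Line 3: ['waterfall', 'ant'] (min_width=13, slack=0)
Line 4: ['voice', 'metal'] (min_width=11, slack=2)
Line 5: ['moon', 'brick'] (min_width=10, slack=3)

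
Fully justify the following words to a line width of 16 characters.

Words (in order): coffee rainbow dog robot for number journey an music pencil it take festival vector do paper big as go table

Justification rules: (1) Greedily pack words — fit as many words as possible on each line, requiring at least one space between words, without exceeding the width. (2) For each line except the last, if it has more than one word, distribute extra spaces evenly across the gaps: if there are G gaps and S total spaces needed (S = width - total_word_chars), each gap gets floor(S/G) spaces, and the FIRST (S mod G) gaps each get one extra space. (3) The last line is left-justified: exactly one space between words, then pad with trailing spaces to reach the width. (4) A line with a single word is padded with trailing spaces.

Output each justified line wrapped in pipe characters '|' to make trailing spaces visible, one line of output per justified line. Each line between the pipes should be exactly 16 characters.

Answer: |coffee   rainbow|
|dog   robot  for|
|number   journey|
|an  music pencil|
|it take festival|
|vector  do paper|
|big as go table |

Derivation:
Line 1: ['coffee', 'rainbow'] (min_width=14, slack=2)
Line 2: ['dog', 'robot', 'for'] (min_width=13, slack=3)
Line 3: ['number', 'journey'] (min_width=14, slack=2)
Line 4: ['an', 'music', 'pencil'] (min_width=15, slack=1)
Line 5: ['it', 'take', 'festival'] (min_width=16, slack=0)
Line 6: ['vector', 'do', 'paper'] (min_width=15, slack=1)
Line 7: ['big', 'as', 'go', 'table'] (min_width=15, slack=1)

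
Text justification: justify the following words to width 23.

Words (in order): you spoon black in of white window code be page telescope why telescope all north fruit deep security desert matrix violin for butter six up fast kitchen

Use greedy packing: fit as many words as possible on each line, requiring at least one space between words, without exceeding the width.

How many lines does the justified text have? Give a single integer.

Line 1: ['you', 'spoon', 'black', 'in', 'of'] (min_width=21, slack=2)
Line 2: ['white', 'window', 'code', 'be'] (min_width=20, slack=3)
Line 3: ['page', 'telescope', 'why'] (min_width=18, slack=5)
Line 4: ['telescope', 'all', 'north'] (min_width=19, slack=4)
Line 5: ['fruit', 'deep', 'security'] (min_width=19, slack=4)
Line 6: ['desert', 'matrix', 'violin'] (min_width=20, slack=3)
Line 7: ['for', 'butter', 'six', 'up', 'fast'] (min_width=22, slack=1)
Line 8: ['kitchen'] (min_width=7, slack=16)
Total lines: 8

Answer: 8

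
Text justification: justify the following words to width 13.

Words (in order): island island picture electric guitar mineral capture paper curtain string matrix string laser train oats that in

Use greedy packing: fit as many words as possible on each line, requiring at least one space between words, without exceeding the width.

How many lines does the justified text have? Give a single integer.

Answer: 11

Derivation:
Line 1: ['island', 'island'] (min_width=13, slack=0)
Line 2: ['picture'] (min_width=7, slack=6)
Line 3: ['electric'] (min_width=8, slack=5)
Line 4: ['guitar'] (min_width=6, slack=7)
Line 5: ['mineral'] (min_width=7, slack=6)
Line 6: ['capture', 'paper'] (min_width=13, slack=0)
Line 7: ['curtain'] (min_width=7, slack=6)
Line 8: ['string', 'matrix'] (min_width=13, slack=0)
Line 9: ['string', 'laser'] (min_width=12, slack=1)
Line 10: ['train', 'oats'] (min_width=10, slack=3)
Line 11: ['that', 'in'] (min_width=7, slack=6)
Total lines: 11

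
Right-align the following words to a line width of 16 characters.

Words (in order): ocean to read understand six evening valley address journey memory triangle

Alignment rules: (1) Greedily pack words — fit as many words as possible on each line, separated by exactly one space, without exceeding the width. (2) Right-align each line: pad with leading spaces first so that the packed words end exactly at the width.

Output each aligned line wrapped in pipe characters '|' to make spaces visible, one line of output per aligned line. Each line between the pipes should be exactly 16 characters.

Answer: |   ocean to read|
|  understand six|
|  evening valley|
| address journey|
| memory triangle|

Derivation:
Line 1: ['ocean', 'to', 'read'] (min_width=13, slack=3)
Line 2: ['understand', 'six'] (min_width=14, slack=2)
Line 3: ['evening', 'valley'] (min_width=14, slack=2)
Line 4: ['address', 'journey'] (min_width=15, slack=1)
Line 5: ['memory', 'triangle'] (min_width=15, slack=1)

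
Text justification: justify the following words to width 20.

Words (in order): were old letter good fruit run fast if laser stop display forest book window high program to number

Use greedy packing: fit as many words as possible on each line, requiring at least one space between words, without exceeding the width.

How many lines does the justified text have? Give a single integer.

Line 1: ['were', 'old', 'letter', 'good'] (min_width=20, slack=0)
Line 2: ['fruit', 'run', 'fast', 'if'] (min_width=17, slack=3)
Line 3: ['laser', 'stop', 'display'] (min_width=18, slack=2)
Line 4: ['forest', 'book', 'window'] (min_width=18, slack=2)
Line 5: ['high', 'program', 'to'] (min_width=15, slack=5)
Line 6: ['number'] (min_width=6, slack=14)
Total lines: 6

Answer: 6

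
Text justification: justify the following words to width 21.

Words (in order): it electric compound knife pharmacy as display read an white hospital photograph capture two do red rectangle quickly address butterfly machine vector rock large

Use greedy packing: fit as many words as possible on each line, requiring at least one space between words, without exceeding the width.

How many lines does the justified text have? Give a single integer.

Answer: 9

Derivation:
Line 1: ['it', 'electric', 'compound'] (min_width=20, slack=1)
Line 2: ['knife', 'pharmacy', 'as'] (min_width=17, slack=4)
Line 3: ['display', 'read', 'an', 'white'] (min_width=21, slack=0)
Line 4: ['hospital', 'photograph'] (min_width=19, slack=2)
Line 5: ['capture', 'two', 'do', 'red'] (min_width=18, slack=3)
Line 6: ['rectangle', 'quickly'] (min_width=17, slack=4)
Line 7: ['address', 'butterfly'] (min_width=17, slack=4)
Line 8: ['machine', 'vector', 'rock'] (min_width=19, slack=2)
Line 9: ['large'] (min_width=5, slack=16)
Total lines: 9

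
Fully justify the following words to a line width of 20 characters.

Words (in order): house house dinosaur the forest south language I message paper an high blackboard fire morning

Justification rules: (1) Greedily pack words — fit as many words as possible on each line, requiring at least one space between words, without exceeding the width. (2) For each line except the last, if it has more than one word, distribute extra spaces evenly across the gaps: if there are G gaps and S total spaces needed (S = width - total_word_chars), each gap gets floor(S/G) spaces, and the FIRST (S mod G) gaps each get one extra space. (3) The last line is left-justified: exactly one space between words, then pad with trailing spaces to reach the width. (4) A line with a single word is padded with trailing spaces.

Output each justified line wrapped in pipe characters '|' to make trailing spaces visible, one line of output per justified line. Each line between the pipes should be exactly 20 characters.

Line 1: ['house', 'house', 'dinosaur'] (min_width=20, slack=0)
Line 2: ['the', 'forest', 'south'] (min_width=16, slack=4)
Line 3: ['language', 'I', 'message'] (min_width=18, slack=2)
Line 4: ['paper', 'an', 'high'] (min_width=13, slack=7)
Line 5: ['blackboard', 'fire'] (min_width=15, slack=5)
Line 6: ['morning'] (min_width=7, slack=13)

Answer: |house house dinosaur|
|the   forest   south|
|language  I  message|
|paper     an    high|
|blackboard      fire|
|morning             |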